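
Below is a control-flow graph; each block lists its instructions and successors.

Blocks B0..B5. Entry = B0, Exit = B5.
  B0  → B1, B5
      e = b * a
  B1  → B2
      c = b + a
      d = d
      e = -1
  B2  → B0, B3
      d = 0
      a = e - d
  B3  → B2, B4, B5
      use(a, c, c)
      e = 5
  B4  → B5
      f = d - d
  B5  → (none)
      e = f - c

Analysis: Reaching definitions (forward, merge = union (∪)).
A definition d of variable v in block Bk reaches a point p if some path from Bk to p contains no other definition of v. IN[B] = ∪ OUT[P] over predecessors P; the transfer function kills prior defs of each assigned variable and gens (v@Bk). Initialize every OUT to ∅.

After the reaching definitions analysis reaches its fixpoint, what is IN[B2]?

Converged values:
  B0:  IN={a@B2, c@B1, d@B2, e@B1, e@B3}  OUT={a@B2, c@B1, d@B2, e@B0}
  B1:  IN={a@B2, c@B1, d@B2, e@B0}  OUT={a@B2, c@B1, d@B1, e@B1}
  B2:  IN={a@B2, c@B1, d@B1, d@B2, e@B1, e@B3}  OUT={a@B2, c@B1, d@B2, e@B1, e@B3}
  B3:  IN={a@B2, c@B1, d@B2, e@B1, e@B3}  OUT={a@B2, c@B1, d@B2, e@B3}
  B4:  IN={a@B2, c@B1, d@B2, e@B3}  OUT={a@B2, c@B1, d@B2, e@B3, f@B4}
  B5:  IN={a@B2, c@B1, d@B2, e@B0, e@B3, f@B4}  OUT={a@B2, c@B1, d@B2, e@B5, f@B4}

Merge at B2: IN[B2] = OUT[B1] ⊔ OUT[B3] = {a@B2, c@B1, d@B1, d@B2, e@B1, e@B3}

Answer: {a@B2, c@B1, d@B1, d@B2, e@B1, e@B3}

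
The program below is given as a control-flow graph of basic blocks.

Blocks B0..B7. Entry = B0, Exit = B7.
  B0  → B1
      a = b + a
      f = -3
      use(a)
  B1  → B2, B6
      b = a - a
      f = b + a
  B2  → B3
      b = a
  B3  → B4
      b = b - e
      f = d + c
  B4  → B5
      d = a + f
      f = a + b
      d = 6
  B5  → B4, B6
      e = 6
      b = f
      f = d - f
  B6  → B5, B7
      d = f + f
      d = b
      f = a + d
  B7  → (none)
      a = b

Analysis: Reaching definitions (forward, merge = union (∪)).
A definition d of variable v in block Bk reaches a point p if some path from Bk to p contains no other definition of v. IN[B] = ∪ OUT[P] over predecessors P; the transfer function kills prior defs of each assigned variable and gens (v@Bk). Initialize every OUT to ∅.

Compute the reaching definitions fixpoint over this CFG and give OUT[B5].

Per-block solution:
  B0:  IN={}  OUT={a@B0, f@B0}
  B1:  IN={a@B0, f@B0}  OUT={a@B0, b@B1, f@B1}
  B2:  IN={a@B0, b@B1, f@B1}  OUT={a@B0, b@B2, f@B1}
  B3:  IN={a@B0, b@B2, f@B1}  OUT={a@B0, b@B3, f@B3}
  B4:  IN={a@B0, b@B3, b@B5, d@B4, d@B6, e@B5, f@B3, f@B5}  OUT={a@B0, b@B3, b@B5, d@B4, e@B5, f@B4}
  B5:  IN={a@B0, b@B1, b@B3, b@B5, d@B4, d@B6, e@B5, f@B4, f@B6}  OUT={a@B0, b@B5, d@B4, d@B6, e@B5, f@B5}
  B6:  IN={a@B0, b@B1, b@B5, d@B4, d@B6, e@B5, f@B1, f@B5}  OUT={a@B0, b@B1, b@B5, d@B6, e@B5, f@B6}
  B7:  IN={a@B0, b@B1, b@B5, d@B6, e@B5, f@B6}  OUT={a@B7, b@B1, b@B5, d@B6, e@B5, f@B6}

Merge at B5: IN[B5] = OUT[B4] ⊔ OUT[B6] = {a@B0, b@B1, b@B3, b@B5, d@B4, d@B6, e@B5, f@B4, f@B6}
Applying B5's transfer function to that IN value gives OUT[B5] (row B5 above).

Answer: {a@B0, b@B5, d@B4, d@B6, e@B5, f@B5}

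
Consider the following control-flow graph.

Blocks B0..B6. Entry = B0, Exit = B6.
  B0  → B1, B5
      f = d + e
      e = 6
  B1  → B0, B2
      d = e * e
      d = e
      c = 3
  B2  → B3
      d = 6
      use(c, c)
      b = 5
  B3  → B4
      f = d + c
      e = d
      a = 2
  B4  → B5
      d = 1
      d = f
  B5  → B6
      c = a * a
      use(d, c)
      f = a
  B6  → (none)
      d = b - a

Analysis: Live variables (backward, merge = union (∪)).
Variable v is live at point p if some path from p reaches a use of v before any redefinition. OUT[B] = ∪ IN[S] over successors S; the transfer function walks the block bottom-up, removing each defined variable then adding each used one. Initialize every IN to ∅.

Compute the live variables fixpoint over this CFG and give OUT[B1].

Answer: {a, b, c, d, e}

Trace:
Per-block solution:
  B0:  IN={a, b, d, e}  OUT={a, b, d, e}
  B1:  IN={a, b, e}  OUT={a, b, c, d, e}
  B2:  IN={c}  OUT={b, c, d}
  B3:  IN={b, c, d}  OUT={a, b, f}
  B4:  IN={a, b, f}  OUT={a, b, d}
  B5:  IN={a, b, d}  OUT={a, b}
  B6:  IN={a, b}  OUT={}

Merge at B1: OUT[B1] = IN[B0] ⊔ IN[B2] = {a, b, c, d, e}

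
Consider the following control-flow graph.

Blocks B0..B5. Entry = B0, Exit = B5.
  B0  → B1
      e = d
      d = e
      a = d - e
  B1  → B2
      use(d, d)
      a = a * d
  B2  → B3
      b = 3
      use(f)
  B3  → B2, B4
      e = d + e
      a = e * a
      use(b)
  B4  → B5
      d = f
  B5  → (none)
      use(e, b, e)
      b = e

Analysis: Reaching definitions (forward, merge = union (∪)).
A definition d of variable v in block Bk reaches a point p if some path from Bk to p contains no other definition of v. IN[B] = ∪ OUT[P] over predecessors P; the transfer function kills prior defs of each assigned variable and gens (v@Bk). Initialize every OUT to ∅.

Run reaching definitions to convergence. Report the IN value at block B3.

Fixpoint table:
  B0:  IN={}  OUT={a@B0, d@B0, e@B0}
  B1:  IN={a@B0, d@B0, e@B0}  OUT={a@B1, d@B0, e@B0}
  B2:  IN={a@B1, a@B3, b@B2, d@B0, e@B0, e@B3}  OUT={a@B1, a@B3, b@B2, d@B0, e@B0, e@B3}
  B3:  IN={a@B1, a@B3, b@B2, d@B0, e@B0, e@B3}  OUT={a@B3, b@B2, d@B0, e@B3}
  B4:  IN={a@B3, b@B2, d@B0, e@B3}  OUT={a@B3, b@B2, d@B4, e@B3}
  B5:  IN={a@B3, b@B2, d@B4, e@B3}  OUT={a@B3, b@B5, d@B4, e@B3}

Merge at B3: IN[B3] = OUT[B2] = {a@B1, a@B3, b@B2, d@B0, e@B0, e@B3}

Answer: {a@B1, a@B3, b@B2, d@B0, e@B0, e@B3}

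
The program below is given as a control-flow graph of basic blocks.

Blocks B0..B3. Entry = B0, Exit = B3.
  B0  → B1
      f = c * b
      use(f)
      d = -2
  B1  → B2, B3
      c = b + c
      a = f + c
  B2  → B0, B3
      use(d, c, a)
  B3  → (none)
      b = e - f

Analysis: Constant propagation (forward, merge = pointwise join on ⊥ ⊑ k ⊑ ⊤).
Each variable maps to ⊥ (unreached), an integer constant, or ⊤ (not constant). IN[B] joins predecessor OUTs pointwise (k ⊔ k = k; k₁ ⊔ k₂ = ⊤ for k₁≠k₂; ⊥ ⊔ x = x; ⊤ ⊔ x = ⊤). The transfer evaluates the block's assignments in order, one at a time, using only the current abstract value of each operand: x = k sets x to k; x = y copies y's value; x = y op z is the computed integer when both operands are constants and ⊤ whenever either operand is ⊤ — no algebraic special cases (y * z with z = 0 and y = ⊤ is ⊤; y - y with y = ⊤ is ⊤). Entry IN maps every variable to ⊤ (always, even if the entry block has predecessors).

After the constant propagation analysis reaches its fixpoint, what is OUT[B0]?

Converged values:
  B0: | IN=(all ⊤) | OUT={d:-2; rest ⊤}
  B1: | IN={d:-2; rest ⊤} | OUT={d:-2; rest ⊤}
  B2: | IN={d:-2; rest ⊤} | OUT={d:-2; rest ⊤}
  B3: | IN={d:-2; rest ⊤} | OUT={d:-2; rest ⊤}

Merge at B0 (entry node, so the boundary value (all ⊤) is joined with the incoming edge(s)): IN[B0] = (all ⊤) ⊔ OUT[B2] = {a: ⊤, b: ⊤, c: ⊤, d: ⊤, e: ⊤, f: ⊤}
Applying B0's transfer function to that IN value gives OUT[B0] (row B0 above).

Answer: {a: ⊤, b: ⊤, c: ⊤, d: -2, e: ⊤, f: ⊤}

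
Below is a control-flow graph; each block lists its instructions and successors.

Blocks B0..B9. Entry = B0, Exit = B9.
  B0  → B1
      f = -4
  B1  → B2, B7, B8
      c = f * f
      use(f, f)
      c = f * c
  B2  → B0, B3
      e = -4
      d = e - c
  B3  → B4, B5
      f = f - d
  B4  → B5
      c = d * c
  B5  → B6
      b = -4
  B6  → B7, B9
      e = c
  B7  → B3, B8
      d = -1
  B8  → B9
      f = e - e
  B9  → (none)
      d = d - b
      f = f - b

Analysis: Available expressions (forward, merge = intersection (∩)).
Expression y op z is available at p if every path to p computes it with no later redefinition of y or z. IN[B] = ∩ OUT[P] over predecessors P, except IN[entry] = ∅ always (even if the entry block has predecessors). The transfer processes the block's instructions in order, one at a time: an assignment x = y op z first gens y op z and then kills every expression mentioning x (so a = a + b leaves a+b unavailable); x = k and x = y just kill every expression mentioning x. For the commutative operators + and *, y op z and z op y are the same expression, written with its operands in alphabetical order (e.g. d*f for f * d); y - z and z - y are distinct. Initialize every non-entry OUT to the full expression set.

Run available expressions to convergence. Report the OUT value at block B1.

Answer: {f*f}

Derivation:
Fixpoint table:
  B0:  IN={}  OUT={}
  B1:  IN={}  OUT={f*f}
  B2:  IN={f*f}  OUT={e-c, f*f}
  B3:  IN={}  OUT={}
  B4:  IN={}  OUT={}
  B5:  IN={}  OUT={}
  B6:  IN={}  OUT={}
  B7:  IN={}  OUT={}
  B8:  IN={}  OUT={e-e}
  B9:  IN={}  OUT={}

Merge at B1: IN[B1] = OUT[B0] = {}
Applying B1's transfer function to that IN value gives OUT[B1] (row B1 above).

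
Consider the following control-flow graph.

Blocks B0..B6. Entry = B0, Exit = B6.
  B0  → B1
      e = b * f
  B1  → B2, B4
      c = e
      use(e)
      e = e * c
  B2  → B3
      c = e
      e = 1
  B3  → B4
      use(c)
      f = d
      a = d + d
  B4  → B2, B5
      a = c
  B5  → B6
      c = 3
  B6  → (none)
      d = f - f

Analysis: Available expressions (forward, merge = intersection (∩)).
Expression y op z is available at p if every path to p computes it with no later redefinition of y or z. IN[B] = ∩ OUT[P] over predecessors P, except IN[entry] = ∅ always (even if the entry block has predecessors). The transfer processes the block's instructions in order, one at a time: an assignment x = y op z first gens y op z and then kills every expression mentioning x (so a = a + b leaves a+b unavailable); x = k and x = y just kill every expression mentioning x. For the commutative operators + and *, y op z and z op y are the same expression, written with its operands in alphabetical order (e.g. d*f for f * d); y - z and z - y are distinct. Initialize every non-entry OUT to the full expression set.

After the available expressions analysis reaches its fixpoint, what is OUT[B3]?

Answer: {d+d}

Trace:
Converged values:
  B0: | IN={} | OUT={b*f}
  B1: | IN={b*f} | OUT={b*f}
  B2: | IN={} | OUT={}
  B3: | IN={} | OUT={d+d}
  B4: | IN={} | OUT={}
  B5: | IN={} | OUT={}
  B6: | IN={} | OUT={f-f}

Merge at B3: IN[B3] = OUT[B2] = {}
Applying B3's transfer function to that IN value gives OUT[B3] (row B3 above).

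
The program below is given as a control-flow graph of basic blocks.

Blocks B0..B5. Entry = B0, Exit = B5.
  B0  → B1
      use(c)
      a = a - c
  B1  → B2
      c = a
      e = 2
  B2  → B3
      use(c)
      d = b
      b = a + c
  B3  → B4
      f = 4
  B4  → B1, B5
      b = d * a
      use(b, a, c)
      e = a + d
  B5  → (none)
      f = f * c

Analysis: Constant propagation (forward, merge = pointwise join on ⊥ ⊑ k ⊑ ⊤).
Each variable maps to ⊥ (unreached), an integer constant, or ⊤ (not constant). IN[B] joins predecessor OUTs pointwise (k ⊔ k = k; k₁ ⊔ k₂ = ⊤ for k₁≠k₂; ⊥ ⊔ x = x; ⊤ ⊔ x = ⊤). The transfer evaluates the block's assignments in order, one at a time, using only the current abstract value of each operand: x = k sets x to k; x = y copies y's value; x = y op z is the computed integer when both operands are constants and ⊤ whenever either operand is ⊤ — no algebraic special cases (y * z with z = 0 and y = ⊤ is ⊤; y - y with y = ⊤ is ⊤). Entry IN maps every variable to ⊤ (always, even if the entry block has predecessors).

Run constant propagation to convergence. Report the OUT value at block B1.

Per-block solution:
  B0: | IN=(all ⊤) | OUT=(all ⊤)
  B1: | IN=(all ⊤) | OUT={e:2; rest ⊤}
  B2: | IN={e:2; rest ⊤} | OUT={e:2; rest ⊤}
  B3: | IN={e:2; rest ⊤} | OUT={e:2, f:4; rest ⊤}
  B4: | IN={e:2, f:4; rest ⊤} | OUT={f:4; rest ⊤}
  B5: | IN={f:4; rest ⊤} | OUT=(all ⊤)

Merge at B1: IN[B1] = OUT[B0] ⊔ OUT[B4] = {a: ⊤, b: ⊤, c: ⊤, d: ⊤, e: ⊤, f: ⊤}
Applying B1's transfer function to that IN value gives OUT[B1] (row B1 above).

Answer: {a: ⊤, b: ⊤, c: ⊤, d: ⊤, e: 2, f: ⊤}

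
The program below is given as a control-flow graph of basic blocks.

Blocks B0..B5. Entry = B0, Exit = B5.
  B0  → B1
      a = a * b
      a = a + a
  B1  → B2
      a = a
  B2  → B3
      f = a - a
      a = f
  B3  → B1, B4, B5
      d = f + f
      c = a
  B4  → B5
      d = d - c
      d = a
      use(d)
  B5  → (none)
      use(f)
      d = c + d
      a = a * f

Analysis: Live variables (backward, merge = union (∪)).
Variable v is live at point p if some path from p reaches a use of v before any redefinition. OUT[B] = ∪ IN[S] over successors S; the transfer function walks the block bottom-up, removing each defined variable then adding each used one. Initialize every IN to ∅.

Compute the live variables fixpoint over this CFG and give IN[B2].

Answer: {a}

Derivation:
Converged values:
  B0:  IN={a, b}  OUT={a}
  B1:  IN={a}  OUT={a}
  B2:  IN={a}  OUT={a, f}
  B3:  IN={a, f}  OUT={a, c, d, f}
  B4:  IN={a, c, d, f}  OUT={a, c, d, f}
  B5:  IN={a, c, d, f}  OUT={}

Merge at B2: OUT[B2] = IN[B3] = {a, f}
Applying B2's transfer function to that OUT value gives IN[B2] (row B2 above).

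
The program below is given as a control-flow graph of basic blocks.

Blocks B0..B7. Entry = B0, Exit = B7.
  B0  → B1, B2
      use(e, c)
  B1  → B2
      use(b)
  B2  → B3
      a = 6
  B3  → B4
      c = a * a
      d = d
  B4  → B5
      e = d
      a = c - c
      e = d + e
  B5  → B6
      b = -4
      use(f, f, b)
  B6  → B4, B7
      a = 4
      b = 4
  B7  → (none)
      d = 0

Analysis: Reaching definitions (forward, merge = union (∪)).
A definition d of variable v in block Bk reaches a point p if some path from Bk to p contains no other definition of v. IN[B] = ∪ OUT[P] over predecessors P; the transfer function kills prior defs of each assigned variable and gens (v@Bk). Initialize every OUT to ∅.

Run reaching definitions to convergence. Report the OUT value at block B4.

Per-block solution:
  B0:  IN={}  OUT={}
  B1:  IN={}  OUT={}
  B2:  IN={}  OUT={a@B2}
  B3:  IN={a@B2}  OUT={a@B2, c@B3, d@B3}
  B4:  IN={a@B2, a@B6, b@B6, c@B3, d@B3, e@B4}  OUT={a@B4, b@B6, c@B3, d@B3, e@B4}
  B5:  IN={a@B4, b@B6, c@B3, d@B3, e@B4}  OUT={a@B4, b@B5, c@B3, d@B3, e@B4}
  B6:  IN={a@B4, b@B5, c@B3, d@B3, e@B4}  OUT={a@B6, b@B6, c@B3, d@B3, e@B4}
  B7:  IN={a@B6, b@B6, c@B3, d@B3, e@B4}  OUT={a@B6, b@B6, c@B3, d@B7, e@B4}

Merge at B4: IN[B4] = OUT[B3] ⊔ OUT[B6] = {a@B2, a@B6, b@B6, c@B3, d@B3, e@B4}
Applying B4's transfer function to that IN value gives OUT[B4] (row B4 above).

Answer: {a@B4, b@B6, c@B3, d@B3, e@B4}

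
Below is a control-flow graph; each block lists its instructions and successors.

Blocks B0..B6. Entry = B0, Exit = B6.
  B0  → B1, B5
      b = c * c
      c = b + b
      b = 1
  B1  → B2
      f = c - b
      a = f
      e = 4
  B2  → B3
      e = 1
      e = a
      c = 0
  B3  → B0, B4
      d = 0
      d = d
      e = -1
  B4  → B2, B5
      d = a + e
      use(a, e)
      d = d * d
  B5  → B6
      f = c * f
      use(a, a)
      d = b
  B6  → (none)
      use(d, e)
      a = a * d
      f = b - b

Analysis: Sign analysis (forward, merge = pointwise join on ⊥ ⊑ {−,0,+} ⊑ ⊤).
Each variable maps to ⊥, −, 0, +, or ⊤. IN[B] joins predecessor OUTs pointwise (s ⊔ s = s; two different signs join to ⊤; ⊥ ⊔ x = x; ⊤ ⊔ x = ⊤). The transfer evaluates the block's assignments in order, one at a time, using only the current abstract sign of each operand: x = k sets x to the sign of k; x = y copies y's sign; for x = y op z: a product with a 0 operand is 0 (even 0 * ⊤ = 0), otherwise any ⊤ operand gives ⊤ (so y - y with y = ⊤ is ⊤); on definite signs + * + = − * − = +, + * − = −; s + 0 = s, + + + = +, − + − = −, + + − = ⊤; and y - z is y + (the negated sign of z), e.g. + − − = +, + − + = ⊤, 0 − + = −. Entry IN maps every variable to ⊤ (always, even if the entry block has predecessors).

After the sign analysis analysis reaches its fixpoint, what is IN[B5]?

Fixpoint table:
  B0: | IN=(all ⊤) | OUT={b:+; rest ⊤}
  B1: | IN={b:+; rest ⊤} | OUT={b:+, e:+; rest ⊤}
  B2: | IN={b:+; rest ⊤} | OUT={b:+, c:0; rest ⊤}
  B3: | IN={b:+, c:0; rest ⊤} | OUT={b:+, c:0, d:0, e:-; rest ⊤}
  B4: | IN={b:+, c:0, d:0, e:-; rest ⊤} | OUT={b:+, c:0, e:-; rest ⊤}
  B5: | IN={b:+; rest ⊤} | OUT={b:+, d:+; rest ⊤}
  B6: | IN={b:+, d:+; rest ⊤} | OUT={b:+, d:+; rest ⊤}

Merge at B5: IN[B5] = OUT[B0] ⊔ OUT[B4] = {a: ⊤, b: +, c: ⊤, d: ⊤, e: ⊤, f: ⊤}

Answer: {a: ⊤, b: +, c: ⊤, d: ⊤, e: ⊤, f: ⊤}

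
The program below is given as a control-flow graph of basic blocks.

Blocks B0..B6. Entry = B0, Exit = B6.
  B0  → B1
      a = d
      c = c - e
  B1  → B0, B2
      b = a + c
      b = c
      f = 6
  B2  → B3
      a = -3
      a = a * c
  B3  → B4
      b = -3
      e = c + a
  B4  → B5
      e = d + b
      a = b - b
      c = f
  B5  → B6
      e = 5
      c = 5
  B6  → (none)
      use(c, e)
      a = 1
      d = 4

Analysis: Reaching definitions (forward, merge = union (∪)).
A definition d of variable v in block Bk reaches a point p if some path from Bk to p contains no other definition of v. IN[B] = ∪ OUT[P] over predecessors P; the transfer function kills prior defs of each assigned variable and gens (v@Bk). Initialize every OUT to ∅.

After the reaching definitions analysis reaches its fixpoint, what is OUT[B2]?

Answer: {a@B2, b@B1, c@B0, f@B1}

Derivation:
Fixpoint table:
  B0:   IN={a@B0, b@B1, c@B0, f@B1}   OUT={a@B0, b@B1, c@B0, f@B1}
  B1:   IN={a@B0, b@B1, c@B0, f@B1}   OUT={a@B0, b@B1, c@B0, f@B1}
  B2:   IN={a@B0, b@B1, c@B0, f@B1}   OUT={a@B2, b@B1, c@B0, f@B1}
  B3:   IN={a@B2, b@B1, c@B0, f@B1}   OUT={a@B2, b@B3, c@B0, e@B3, f@B1}
  B4:   IN={a@B2, b@B3, c@B0, e@B3, f@B1}   OUT={a@B4, b@B3, c@B4, e@B4, f@B1}
  B5:   IN={a@B4, b@B3, c@B4, e@B4, f@B1}   OUT={a@B4, b@B3, c@B5, e@B5, f@B1}
  B6:   IN={a@B4, b@B3, c@B5, e@B5, f@B1}   OUT={a@B6, b@B3, c@B5, d@B6, e@B5, f@B1}

Merge at B2: IN[B2] = OUT[B1] = {a@B0, b@B1, c@B0, f@B1}
Applying B2's transfer function to that IN value gives OUT[B2] (row B2 above).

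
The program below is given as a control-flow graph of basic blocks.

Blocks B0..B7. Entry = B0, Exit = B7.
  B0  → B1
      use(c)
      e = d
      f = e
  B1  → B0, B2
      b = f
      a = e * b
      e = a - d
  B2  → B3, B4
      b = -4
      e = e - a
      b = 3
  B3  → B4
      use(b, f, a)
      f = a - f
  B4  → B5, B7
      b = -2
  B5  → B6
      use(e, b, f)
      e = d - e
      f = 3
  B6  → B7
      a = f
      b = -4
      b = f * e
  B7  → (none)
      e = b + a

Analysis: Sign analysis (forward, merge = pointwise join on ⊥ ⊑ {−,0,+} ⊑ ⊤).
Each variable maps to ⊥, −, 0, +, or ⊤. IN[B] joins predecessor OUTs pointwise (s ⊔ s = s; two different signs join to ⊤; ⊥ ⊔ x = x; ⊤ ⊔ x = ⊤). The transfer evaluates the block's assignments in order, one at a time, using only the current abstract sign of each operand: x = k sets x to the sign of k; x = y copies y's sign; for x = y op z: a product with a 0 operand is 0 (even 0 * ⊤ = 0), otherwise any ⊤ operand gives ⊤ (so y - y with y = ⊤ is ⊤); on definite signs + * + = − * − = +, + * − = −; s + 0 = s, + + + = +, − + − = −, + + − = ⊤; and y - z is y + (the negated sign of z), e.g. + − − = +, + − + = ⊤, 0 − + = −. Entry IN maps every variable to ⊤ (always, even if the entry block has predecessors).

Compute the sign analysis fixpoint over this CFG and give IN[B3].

Per-block solution:
  B0: | IN=(all ⊤) | OUT=(all ⊤)
  B1: | IN=(all ⊤) | OUT=(all ⊤)
  B2: | IN=(all ⊤) | OUT={b:+; rest ⊤}
  B3: | IN={b:+; rest ⊤} | OUT={b:+; rest ⊤}
  B4: | IN={b:+; rest ⊤} | OUT={b:-; rest ⊤}
  B5: | IN={b:-; rest ⊤} | OUT={b:-, f:+; rest ⊤}
  B6: | IN={b:-, f:+; rest ⊤} | OUT={a:+, f:+; rest ⊤}
  B7: | IN=(all ⊤) | OUT=(all ⊤)

Merge at B3: IN[B3] = OUT[B2] = {a: ⊤, b: +, c: ⊤, d: ⊤, e: ⊤, f: ⊤}

Answer: {a: ⊤, b: +, c: ⊤, d: ⊤, e: ⊤, f: ⊤}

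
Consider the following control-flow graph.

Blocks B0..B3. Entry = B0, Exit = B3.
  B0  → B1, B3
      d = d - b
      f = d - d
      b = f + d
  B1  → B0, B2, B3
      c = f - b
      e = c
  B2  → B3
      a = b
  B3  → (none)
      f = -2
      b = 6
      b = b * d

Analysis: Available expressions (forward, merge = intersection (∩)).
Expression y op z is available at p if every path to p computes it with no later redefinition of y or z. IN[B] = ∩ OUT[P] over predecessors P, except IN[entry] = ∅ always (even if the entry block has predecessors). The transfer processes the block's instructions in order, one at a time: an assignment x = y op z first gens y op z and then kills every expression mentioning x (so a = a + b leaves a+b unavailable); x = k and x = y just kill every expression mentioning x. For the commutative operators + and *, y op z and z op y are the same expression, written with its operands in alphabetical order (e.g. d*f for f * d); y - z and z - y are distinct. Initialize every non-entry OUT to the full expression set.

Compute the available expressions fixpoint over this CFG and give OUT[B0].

Fixpoint table:
  B0:   IN={}   OUT={d+f, d-d}
  B1:   IN={d+f, d-d}   OUT={d+f, d-d, f-b}
  B2:   IN={d+f, d-d, f-b}   OUT={d+f, d-d, f-b}
  B3:   IN={d+f, d-d}   OUT={d-d}

Merge at B0 (entry node, so the boundary value {} is joined with the incoming edge(s)): IN[B0] = {} ∩ OUT[B1] = {}
Applying B0's transfer function to that IN value gives OUT[B0] (row B0 above).

Answer: {d+f, d-d}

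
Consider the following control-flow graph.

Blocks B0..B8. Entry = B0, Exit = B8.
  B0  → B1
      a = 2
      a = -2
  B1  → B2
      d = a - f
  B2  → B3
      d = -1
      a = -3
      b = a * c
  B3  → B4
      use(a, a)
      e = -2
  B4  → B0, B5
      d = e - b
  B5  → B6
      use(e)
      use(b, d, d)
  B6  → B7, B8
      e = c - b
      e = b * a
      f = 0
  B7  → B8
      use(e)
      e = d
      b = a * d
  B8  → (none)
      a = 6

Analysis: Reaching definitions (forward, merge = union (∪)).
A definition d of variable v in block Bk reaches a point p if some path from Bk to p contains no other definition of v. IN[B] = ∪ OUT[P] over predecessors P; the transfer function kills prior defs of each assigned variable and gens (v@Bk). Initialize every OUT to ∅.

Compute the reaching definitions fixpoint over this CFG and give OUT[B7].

Answer: {a@B2, b@B7, d@B4, e@B7, f@B6}

Working:
Fixpoint table:
  B0:  IN={a@B2, b@B2, d@B4, e@B3}  OUT={a@B0, b@B2, d@B4, e@B3}
  B1:  IN={a@B0, b@B2, d@B4, e@B3}  OUT={a@B0, b@B2, d@B1, e@B3}
  B2:  IN={a@B0, b@B2, d@B1, e@B3}  OUT={a@B2, b@B2, d@B2, e@B3}
  B3:  IN={a@B2, b@B2, d@B2, e@B3}  OUT={a@B2, b@B2, d@B2, e@B3}
  B4:  IN={a@B2, b@B2, d@B2, e@B3}  OUT={a@B2, b@B2, d@B4, e@B3}
  B5:  IN={a@B2, b@B2, d@B4, e@B3}  OUT={a@B2, b@B2, d@B4, e@B3}
  B6:  IN={a@B2, b@B2, d@B4, e@B3}  OUT={a@B2, b@B2, d@B4, e@B6, f@B6}
  B7:  IN={a@B2, b@B2, d@B4, e@B6, f@B6}  OUT={a@B2, b@B7, d@B4, e@B7, f@B6}
  B8:  IN={a@B2, b@B2, b@B7, d@B4, e@B6, e@B7, f@B6}  OUT={a@B8, b@B2, b@B7, d@B4, e@B6, e@B7, f@B6}

Merge at B7: IN[B7] = OUT[B6] = {a@B2, b@B2, d@B4, e@B6, f@B6}
Applying B7's transfer function to that IN value gives OUT[B7] (row B7 above).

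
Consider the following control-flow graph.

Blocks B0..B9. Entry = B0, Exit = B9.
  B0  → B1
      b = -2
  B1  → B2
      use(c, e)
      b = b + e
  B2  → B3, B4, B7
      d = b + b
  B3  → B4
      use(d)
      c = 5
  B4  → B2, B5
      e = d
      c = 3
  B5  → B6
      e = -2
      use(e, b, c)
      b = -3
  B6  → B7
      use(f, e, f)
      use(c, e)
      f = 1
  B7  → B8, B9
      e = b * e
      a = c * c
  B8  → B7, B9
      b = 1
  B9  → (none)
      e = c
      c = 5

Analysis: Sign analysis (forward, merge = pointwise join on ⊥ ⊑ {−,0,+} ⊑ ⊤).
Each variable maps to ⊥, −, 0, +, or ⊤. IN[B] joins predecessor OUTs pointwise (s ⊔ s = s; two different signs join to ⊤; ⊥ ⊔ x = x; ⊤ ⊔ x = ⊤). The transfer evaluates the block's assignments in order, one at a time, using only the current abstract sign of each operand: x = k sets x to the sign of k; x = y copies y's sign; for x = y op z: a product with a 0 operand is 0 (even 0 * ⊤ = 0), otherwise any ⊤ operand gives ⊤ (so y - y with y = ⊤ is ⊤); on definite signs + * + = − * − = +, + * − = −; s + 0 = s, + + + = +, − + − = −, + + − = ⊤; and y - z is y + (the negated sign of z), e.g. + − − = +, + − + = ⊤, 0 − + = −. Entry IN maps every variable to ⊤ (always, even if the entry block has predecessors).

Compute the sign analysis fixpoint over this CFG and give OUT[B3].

Converged values:
  B0:  IN=(all ⊤)  OUT={b:-; rest ⊤}
  B1:  IN={b:-; rest ⊤}  OUT=(all ⊤)
  B2:  IN=(all ⊤)  OUT=(all ⊤)
  B3:  IN=(all ⊤)  OUT={c:+; rest ⊤}
  B4:  IN=(all ⊤)  OUT={c:+; rest ⊤}
  B5:  IN={c:+; rest ⊤}  OUT={b:-, c:+, e:-; rest ⊤}
  B6:  IN={b:-, c:+, e:-; rest ⊤}  OUT={b:-, c:+, e:-, f:+; rest ⊤}
  B7:  IN=(all ⊤)  OUT=(all ⊤)
  B8:  IN=(all ⊤)  OUT={b:+; rest ⊤}
  B9:  IN=(all ⊤)  OUT={c:+; rest ⊤}

Merge at B3: IN[B3] = OUT[B2] = {a: ⊤, b: ⊤, c: ⊤, d: ⊤, e: ⊤, f: ⊤}
Applying B3's transfer function to that IN value gives OUT[B3] (row B3 above).

Answer: {a: ⊤, b: ⊤, c: +, d: ⊤, e: ⊤, f: ⊤}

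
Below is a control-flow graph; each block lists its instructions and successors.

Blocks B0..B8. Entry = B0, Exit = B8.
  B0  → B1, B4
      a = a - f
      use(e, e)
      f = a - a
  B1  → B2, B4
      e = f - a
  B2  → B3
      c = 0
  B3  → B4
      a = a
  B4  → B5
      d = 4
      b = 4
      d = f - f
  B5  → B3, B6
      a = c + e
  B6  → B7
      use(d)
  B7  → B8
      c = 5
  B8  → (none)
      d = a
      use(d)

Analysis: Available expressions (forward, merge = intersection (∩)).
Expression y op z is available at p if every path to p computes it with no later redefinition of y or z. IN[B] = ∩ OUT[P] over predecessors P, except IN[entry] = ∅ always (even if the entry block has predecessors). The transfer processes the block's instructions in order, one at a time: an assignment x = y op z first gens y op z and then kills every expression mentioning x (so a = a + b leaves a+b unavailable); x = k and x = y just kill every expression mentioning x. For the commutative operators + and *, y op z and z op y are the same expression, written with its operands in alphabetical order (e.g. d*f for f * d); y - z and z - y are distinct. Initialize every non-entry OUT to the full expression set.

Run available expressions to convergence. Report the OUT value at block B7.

Per-block solution:
  B0:  IN={}  OUT={a-a}
  B1:  IN={a-a}  OUT={a-a, f-a}
  B2:  IN={a-a, f-a}  OUT={a-a, f-a}
  B3:  IN={}  OUT={}
  B4:  IN={}  OUT={f-f}
  B5:  IN={f-f}  OUT={c+e, f-f}
  B6:  IN={c+e, f-f}  OUT={c+e, f-f}
  B7:  IN={c+e, f-f}  OUT={f-f}
  B8:  IN={f-f}  OUT={f-f}

Merge at B7: IN[B7] = OUT[B6] = {c+e, f-f}
Applying B7's transfer function to that IN value gives OUT[B7] (row B7 above).

Answer: {f-f}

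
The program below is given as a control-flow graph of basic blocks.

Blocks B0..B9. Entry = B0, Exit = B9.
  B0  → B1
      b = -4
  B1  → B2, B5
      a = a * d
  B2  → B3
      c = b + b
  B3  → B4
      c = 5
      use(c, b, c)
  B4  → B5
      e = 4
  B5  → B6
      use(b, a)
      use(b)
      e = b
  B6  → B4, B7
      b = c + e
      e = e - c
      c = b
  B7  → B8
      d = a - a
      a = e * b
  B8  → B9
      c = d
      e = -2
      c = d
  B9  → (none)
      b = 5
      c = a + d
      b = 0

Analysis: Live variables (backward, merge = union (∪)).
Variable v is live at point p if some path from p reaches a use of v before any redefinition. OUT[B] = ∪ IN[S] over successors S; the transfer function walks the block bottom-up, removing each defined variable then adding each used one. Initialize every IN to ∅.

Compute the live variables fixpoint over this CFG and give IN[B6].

Fixpoint table:
  B0:  IN={a, c, d}  OUT={a, b, c, d}
  B1:  IN={a, b, c, d}  OUT={a, b, c}
  B2:  IN={a, b}  OUT={a, b}
  B3:  IN={a, b}  OUT={a, b, c}
  B4:  IN={a, b, c}  OUT={a, b, c}
  B5:  IN={a, b, c}  OUT={a, c, e}
  B6:  IN={a, c, e}  OUT={a, b, c, e}
  B7:  IN={a, b, e}  OUT={a, d}
  B8:  IN={a, d}  OUT={a, d}
  B9:  IN={a, d}  OUT={}

Merge at B6: OUT[B6] = IN[B4] ⊔ IN[B7] = {a, b, c, e}
Applying B6's transfer function to that OUT value gives IN[B6] (row B6 above).

Answer: {a, c, e}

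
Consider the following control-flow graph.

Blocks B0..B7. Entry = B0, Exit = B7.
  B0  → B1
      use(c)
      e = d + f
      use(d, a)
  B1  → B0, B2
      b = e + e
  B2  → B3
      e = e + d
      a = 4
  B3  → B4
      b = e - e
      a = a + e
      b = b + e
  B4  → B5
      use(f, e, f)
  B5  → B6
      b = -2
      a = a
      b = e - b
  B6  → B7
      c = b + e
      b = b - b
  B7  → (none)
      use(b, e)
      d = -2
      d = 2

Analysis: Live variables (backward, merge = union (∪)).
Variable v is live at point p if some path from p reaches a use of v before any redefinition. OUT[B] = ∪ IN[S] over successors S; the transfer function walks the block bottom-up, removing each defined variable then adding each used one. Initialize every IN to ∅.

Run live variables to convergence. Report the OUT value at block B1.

Answer: {a, c, d, e, f}

Trace:
Per-block solution:
  B0:  IN={a, c, d, f}  OUT={a, c, d, e, f}
  B1:  IN={a, c, d, e, f}  OUT={a, c, d, e, f}
  B2:  IN={d, e, f}  OUT={a, e, f}
  B3:  IN={a, e, f}  OUT={a, e, f}
  B4:  IN={a, e, f}  OUT={a, e}
  B5:  IN={a, e}  OUT={b, e}
  B6:  IN={b, e}  OUT={b, e}
  B7:  IN={b, e}  OUT={}

Merge at B1: OUT[B1] = IN[B0] ⊔ IN[B2] = {a, c, d, e, f}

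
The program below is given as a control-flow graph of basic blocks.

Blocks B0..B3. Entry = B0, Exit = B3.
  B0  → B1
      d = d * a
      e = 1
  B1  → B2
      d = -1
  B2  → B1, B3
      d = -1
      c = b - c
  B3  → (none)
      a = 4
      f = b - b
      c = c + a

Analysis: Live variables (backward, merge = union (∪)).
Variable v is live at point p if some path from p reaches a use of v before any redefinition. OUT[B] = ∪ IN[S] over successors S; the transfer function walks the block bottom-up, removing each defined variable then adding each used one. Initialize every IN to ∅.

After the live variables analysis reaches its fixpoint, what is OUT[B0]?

Fixpoint table:
  B0:   IN={a, b, c, d}   OUT={b, c}
  B1:   IN={b, c}   OUT={b, c}
  B2:   IN={b, c}   OUT={b, c}
  B3:   IN={b, c}   OUT={}

Merge at B0: OUT[B0] = IN[B1] = {b, c}

Answer: {b, c}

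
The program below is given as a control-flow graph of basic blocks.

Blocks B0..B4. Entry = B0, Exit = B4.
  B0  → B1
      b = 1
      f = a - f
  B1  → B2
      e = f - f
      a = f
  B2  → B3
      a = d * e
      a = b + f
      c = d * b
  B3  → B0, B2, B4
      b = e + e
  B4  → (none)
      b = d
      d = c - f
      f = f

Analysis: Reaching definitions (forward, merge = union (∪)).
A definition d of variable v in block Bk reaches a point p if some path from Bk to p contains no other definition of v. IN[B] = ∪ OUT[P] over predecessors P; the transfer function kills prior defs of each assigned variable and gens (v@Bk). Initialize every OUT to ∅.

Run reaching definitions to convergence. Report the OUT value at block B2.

Fixpoint table:
  B0:  IN={a@B2, b@B3, c@B2, e@B1, f@B0}  OUT={a@B2, b@B0, c@B2, e@B1, f@B0}
  B1:  IN={a@B2, b@B0, c@B2, e@B1, f@B0}  OUT={a@B1, b@B0, c@B2, e@B1, f@B0}
  B2:  IN={a@B1, a@B2, b@B0, b@B3, c@B2, e@B1, f@B0}  OUT={a@B2, b@B0, b@B3, c@B2, e@B1, f@B0}
  B3:  IN={a@B2, b@B0, b@B3, c@B2, e@B1, f@B0}  OUT={a@B2, b@B3, c@B2, e@B1, f@B0}
  B4:  IN={a@B2, b@B3, c@B2, e@B1, f@B0}  OUT={a@B2, b@B4, c@B2, d@B4, e@B1, f@B4}

Merge at B2: IN[B2] = OUT[B1] ⊔ OUT[B3] = {a@B1, a@B2, b@B0, b@B3, c@B2, e@B1, f@B0}
Applying B2's transfer function to that IN value gives OUT[B2] (row B2 above).

Answer: {a@B2, b@B0, b@B3, c@B2, e@B1, f@B0}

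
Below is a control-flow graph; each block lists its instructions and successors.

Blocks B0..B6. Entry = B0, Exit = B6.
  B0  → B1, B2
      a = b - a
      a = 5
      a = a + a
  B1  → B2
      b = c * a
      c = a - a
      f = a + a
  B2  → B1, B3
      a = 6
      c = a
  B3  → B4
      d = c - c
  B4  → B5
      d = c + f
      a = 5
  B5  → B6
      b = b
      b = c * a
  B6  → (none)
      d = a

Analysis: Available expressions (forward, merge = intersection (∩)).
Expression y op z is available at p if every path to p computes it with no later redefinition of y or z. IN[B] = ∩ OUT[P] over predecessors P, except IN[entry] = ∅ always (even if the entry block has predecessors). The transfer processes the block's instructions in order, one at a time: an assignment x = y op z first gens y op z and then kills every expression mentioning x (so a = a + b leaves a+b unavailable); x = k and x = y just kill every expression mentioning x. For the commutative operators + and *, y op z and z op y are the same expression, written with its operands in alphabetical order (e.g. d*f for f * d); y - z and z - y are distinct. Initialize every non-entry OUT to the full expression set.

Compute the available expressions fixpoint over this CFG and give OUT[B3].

Per-block solution:
  B0: | IN={} | OUT={}
  B1: | IN={} | OUT={a+a, a-a}
  B2: | IN={} | OUT={}
  B3: | IN={} | OUT={c-c}
  B4: | IN={c-c} | OUT={c+f, c-c}
  B5: | IN={c+f, c-c} | OUT={a*c, c+f, c-c}
  B6: | IN={a*c, c+f, c-c} | OUT={a*c, c+f, c-c}

Merge at B3: IN[B3] = OUT[B2] = {}
Applying B3's transfer function to that IN value gives OUT[B3] (row B3 above).

Answer: {c-c}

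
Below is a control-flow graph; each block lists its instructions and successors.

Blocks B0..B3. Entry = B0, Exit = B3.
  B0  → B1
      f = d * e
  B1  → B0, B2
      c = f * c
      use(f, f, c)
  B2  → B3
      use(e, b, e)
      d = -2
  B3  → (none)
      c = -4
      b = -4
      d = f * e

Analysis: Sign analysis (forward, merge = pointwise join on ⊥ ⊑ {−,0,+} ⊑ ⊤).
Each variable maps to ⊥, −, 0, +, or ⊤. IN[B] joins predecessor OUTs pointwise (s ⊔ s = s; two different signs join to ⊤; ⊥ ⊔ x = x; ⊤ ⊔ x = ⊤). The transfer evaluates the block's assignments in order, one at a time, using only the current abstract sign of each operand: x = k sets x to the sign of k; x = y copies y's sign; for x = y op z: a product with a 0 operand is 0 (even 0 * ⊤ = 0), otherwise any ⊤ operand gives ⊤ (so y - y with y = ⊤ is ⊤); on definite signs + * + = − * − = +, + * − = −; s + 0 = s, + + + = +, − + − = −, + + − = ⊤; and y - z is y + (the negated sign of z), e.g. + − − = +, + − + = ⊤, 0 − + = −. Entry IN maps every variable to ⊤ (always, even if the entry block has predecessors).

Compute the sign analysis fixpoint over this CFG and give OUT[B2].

Answer: {a: ⊤, b: ⊤, c: ⊤, d: -, e: ⊤, f: ⊤}

Trace:
Fixpoint table:
  B0: | IN=(all ⊤) | OUT=(all ⊤)
  B1: | IN=(all ⊤) | OUT=(all ⊤)
  B2: | IN=(all ⊤) | OUT={d:-; rest ⊤}
  B3: | IN={d:-; rest ⊤} | OUT={b:-, c:-; rest ⊤}

Merge at B2: IN[B2] = OUT[B1] = {a: ⊤, b: ⊤, c: ⊤, d: ⊤, e: ⊤, f: ⊤}
Applying B2's transfer function to that IN value gives OUT[B2] (row B2 above).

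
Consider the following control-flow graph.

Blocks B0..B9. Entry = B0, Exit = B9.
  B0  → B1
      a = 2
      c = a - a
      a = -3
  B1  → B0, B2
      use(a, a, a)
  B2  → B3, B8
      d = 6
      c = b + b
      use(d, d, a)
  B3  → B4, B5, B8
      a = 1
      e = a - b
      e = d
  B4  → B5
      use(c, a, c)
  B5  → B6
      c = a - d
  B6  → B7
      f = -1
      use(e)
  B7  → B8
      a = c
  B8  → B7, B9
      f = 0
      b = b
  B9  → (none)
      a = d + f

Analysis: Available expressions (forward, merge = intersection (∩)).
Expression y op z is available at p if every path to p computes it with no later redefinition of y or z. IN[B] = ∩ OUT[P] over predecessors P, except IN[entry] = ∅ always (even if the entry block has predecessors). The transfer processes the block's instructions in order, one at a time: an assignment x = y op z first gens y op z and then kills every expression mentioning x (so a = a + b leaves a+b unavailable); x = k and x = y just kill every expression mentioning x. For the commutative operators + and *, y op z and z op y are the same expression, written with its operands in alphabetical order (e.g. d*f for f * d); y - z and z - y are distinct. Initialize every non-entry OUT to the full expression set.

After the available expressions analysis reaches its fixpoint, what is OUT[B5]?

Answer: {a-b, a-d, b+b}

Working:
Per-block solution:
  B0: | IN={} | OUT={}
  B1: | IN={} | OUT={}
  B2: | IN={} | OUT={b+b}
  B3: | IN={b+b} | OUT={a-b, b+b}
  B4: | IN={a-b, b+b} | OUT={a-b, b+b}
  B5: | IN={a-b, b+b} | OUT={a-b, a-d, b+b}
  B6: | IN={a-b, a-d, b+b} | OUT={a-b, a-d, b+b}
  B7: | IN={} | OUT={}
  B8: | IN={} | OUT={}
  B9: | IN={} | OUT={d+f}

Merge at B5: IN[B5] = OUT[B3] ∩ OUT[B4] = {a-b, b+b}
Applying B5's transfer function to that IN value gives OUT[B5] (row B5 above).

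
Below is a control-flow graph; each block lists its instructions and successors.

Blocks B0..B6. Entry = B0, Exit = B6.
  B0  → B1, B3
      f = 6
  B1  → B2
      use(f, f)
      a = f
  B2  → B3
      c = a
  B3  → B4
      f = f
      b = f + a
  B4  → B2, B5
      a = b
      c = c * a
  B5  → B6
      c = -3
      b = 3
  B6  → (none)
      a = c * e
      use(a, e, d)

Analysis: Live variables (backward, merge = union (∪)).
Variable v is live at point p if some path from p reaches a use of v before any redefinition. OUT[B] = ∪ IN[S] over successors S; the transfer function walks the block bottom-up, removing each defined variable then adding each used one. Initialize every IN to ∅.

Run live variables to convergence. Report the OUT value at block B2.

Answer: {a, c, d, e, f}

Derivation:
Converged values:
  B0:   IN={a, c, d, e}   OUT={a, c, d, e, f}
  B1:   IN={d, e, f}   OUT={a, d, e, f}
  B2:   IN={a, d, e, f}   OUT={a, c, d, e, f}
  B3:   IN={a, c, d, e, f}   OUT={b, c, d, e, f}
  B4:   IN={b, c, d, e, f}   OUT={a, d, e, f}
  B5:   IN={d, e}   OUT={c, d, e}
  B6:   IN={c, d, e}   OUT={}

Merge at B2: OUT[B2] = IN[B3] = {a, c, d, e, f}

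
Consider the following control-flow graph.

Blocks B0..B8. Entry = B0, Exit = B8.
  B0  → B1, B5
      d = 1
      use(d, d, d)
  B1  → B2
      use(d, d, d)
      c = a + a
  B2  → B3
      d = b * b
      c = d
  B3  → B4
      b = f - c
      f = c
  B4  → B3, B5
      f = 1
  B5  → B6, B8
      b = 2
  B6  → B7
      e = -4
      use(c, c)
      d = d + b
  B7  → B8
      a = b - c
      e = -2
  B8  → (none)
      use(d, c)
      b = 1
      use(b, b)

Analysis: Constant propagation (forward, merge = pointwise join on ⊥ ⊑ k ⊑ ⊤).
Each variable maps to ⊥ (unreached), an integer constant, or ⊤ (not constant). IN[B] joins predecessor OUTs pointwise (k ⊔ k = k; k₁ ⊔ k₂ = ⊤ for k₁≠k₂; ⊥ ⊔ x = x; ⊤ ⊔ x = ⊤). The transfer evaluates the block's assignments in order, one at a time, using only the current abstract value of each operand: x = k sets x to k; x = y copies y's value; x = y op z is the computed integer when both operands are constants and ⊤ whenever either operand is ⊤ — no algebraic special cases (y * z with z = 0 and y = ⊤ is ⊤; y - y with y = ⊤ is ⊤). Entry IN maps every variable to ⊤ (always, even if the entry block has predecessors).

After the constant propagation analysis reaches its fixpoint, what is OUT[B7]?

Fixpoint table:
  B0:  IN=(all ⊤)  OUT={d:1; rest ⊤}
  B1:  IN={d:1; rest ⊤}  OUT={d:1; rest ⊤}
  B2:  IN={d:1; rest ⊤}  OUT=(all ⊤)
  B3:  IN=(all ⊤)  OUT=(all ⊤)
  B4:  IN=(all ⊤)  OUT={f:1; rest ⊤}
  B5:  IN=(all ⊤)  OUT={b:2; rest ⊤}
  B6:  IN={b:2; rest ⊤}  OUT={b:2, e:-4; rest ⊤}
  B7:  IN={b:2, e:-4; rest ⊤}  OUT={b:2, e:-2; rest ⊤}
  B8:  IN={b:2; rest ⊤}  OUT={b:1; rest ⊤}

Merge at B7: IN[B7] = OUT[B6] = {a: ⊤, b: 2, c: ⊤, d: ⊤, e: -4, f: ⊤}
Applying B7's transfer function to that IN value gives OUT[B7] (row B7 above).

Answer: {a: ⊤, b: 2, c: ⊤, d: ⊤, e: -2, f: ⊤}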